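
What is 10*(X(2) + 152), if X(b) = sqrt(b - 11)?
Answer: 1520 + 30*I ≈ 1520.0 + 30.0*I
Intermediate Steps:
X(b) = sqrt(-11 + b)
10*(X(2) + 152) = 10*(sqrt(-11 + 2) + 152) = 10*(sqrt(-9) + 152) = 10*(3*I + 152) = 10*(152 + 3*I) = 1520 + 30*I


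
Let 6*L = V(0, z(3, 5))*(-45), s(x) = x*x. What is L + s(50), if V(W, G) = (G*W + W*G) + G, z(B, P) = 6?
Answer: 2455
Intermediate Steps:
V(W, G) = G + 2*G*W (V(W, G) = (G*W + G*W) + G = 2*G*W + G = G + 2*G*W)
s(x) = x²
L = -45 (L = ((6*(1 + 2*0))*(-45))/6 = ((6*(1 + 0))*(-45))/6 = ((6*1)*(-45))/6 = (6*(-45))/6 = (⅙)*(-270) = -45)
L + s(50) = -45 + 50² = -45 + 2500 = 2455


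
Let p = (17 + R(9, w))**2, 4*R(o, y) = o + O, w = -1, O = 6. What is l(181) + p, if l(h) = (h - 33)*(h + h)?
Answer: 864105/16 ≈ 54007.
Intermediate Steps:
l(h) = 2*h*(-33 + h) (l(h) = (-33 + h)*(2*h) = 2*h*(-33 + h))
R(o, y) = 3/2 + o/4 (R(o, y) = (o + 6)/4 = (6 + o)/4 = 3/2 + o/4)
p = 6889/16 (p = (17 + (3/2 + (1/4)*9))**2 = (17 + (3/2 + 9/4))**2 = (17 + 15/4)**2 = (83/4)**2 = 6889/16 ≈ 430.56)
l(181) + p = 2*181*(-33 + 181) + 6889/16 = 2*181*148 + 6889/16 = 53576 + 6889/16 = 864105/16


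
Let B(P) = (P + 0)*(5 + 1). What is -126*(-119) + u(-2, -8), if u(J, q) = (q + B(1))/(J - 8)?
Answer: 74971/5 ≈ 14994.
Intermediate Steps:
B(P) = 6*P (B(P) = P*6 = 6*P)
u(J, q) = (6 + q)/(-8 + J) (u(J, q) = (q + 6*1)/(J - 8) = (q + 6)/(-8 + J) = (6 + q)/(-8 + J))
-126*(-119) + u(-2, -8) = -126*(-119) + (6 - 8)/(-8 - 2) = 14994 - 2/(-10) = 14994 - ⅒*(-2) = 14994 + ⅕ = 74971/5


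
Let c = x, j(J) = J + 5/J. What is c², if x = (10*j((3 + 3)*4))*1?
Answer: 8439025/144 ≈ 58604.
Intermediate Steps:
x = 2905/12 (x = (10*((3 + 3)*4 + 5/(((3 + 3)*4))))*1 = (10*(6*4 + 5/((6*4))))*1 = (10*(24 + 5/24))*1 = (10*(581/24))*1 = (2905/12)*1 = 2905/12 ≈ 242.08)
c = 2905/12 ≈ 242.08
c² = (2905/12)² = 8439025/144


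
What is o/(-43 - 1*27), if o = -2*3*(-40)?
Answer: -24/7 ≈ -3.4286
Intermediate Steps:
o = 240 (o = -6*(-40) = 240)
o/(-43 - 1*27) = 240/(-43 - 1*27) = 240/(-43 - 27) = 240/(-70) = 240*(-1/70) = -24/7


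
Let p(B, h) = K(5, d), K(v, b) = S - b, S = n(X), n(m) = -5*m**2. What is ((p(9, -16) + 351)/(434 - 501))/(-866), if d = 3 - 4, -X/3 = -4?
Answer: -184/29011 ≈ -0.0063424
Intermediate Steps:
X = 12 (X = -3*(-4) = 12)
S = -720 (S = -5*12**2 = -5*144 = -720)
d = -1
K(v, b) = -720 - b
p(B, h) = -719 (p(B, h) = -720 - 1*(-1) = -720 + 1 = -719)
((p(9, -16) + 351)/(434 - 501))/(-866) = ((-719 + 351)/(434 - 501))/(-866) = -368/(-67)*(-1/866) = -368*(-1/67)*(-1/866) = (368/67)*(-1/866) = -184/29011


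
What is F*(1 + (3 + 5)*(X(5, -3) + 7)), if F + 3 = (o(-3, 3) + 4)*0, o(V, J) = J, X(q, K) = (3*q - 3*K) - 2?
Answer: -699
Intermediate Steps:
X(q, K) = -2 - 3*K + 3*q (X(q, K) = (-3*K + 3*q) - 2 = -2 - 3*K + 3*q)
F = -3 (F = -3 + (3 + 4)*0 = -3 + 7*0 = -3 + 0 = -3)
F*(1 + (3 + 5)*(X(5, -3) + 7)) = -3*(1 + (3 + 5)*((-2 - 3*(-3) + 3*5) + 7)) = -3*(1 + 8*((-2 + 9 + 15) + 7)) = -3*(1 + 8*(22 + 7)) = -3*(1 + 8*29) = -3*(1 + 232) = -3*233 = -699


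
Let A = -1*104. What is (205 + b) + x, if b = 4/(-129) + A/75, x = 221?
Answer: 456426/1075 ≈ 424.58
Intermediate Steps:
A = -104
b = -1524/1075 (b = 4/(-129) - 104/75 = 4*(-1/129) - 104*1/75 = -4/129 - 104/75 = -1524/1075 ≈ -1.4177)
(205 + b) + x = (205 - 1524/1075) + 221 = 218851/1075 + 221 = 456426/1075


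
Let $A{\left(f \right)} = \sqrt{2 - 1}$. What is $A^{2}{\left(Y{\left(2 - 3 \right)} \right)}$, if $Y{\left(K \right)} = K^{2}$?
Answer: $1$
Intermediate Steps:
$A{\left(f \right)} = 1$ ($A{\left(f \right)} = \sqrt{1} = 1$)
$A^{2}{\left(Y{\left(2 - 3 \right)} \right)} = 1^{2} = 1$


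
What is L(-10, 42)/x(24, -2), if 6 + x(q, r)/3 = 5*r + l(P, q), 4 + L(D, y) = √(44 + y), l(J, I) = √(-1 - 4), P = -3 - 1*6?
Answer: 64/783 - 16*√86/783 - I*√430/783 + 4*I*√5/783 ≈ -0.10776 - 0.01506*I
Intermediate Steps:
P = -9 (P = -3 - 6 = -9)
l(J, I) = I*√5 (l(J, I) = √(-5) = I*√5)
L(D, y) = -4 + √(44 + y)
x(q, r) = -18 + 15*r + 3*I*√5 (x(q, r) = -18 + 3*(5*r + I*√5) = -18 + (15*r + 3*I*√5) = -18 + 15*r + 3*I*√5)
L(-10, 42)/x(24, -2) = (-4 + √(44 + 42))/(-18 + 15*(-2) + 3*I*√5) = (-4 + √86)/(-18 - 30 + 3*I*√5) = (-4 + √86)/(-48 + 3*I*√5)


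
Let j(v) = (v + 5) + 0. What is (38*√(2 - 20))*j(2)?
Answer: 798*I*√2 ≈ 1128.5*I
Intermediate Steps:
j(v) = 5 + v (j(v) = (5 + v) + 0 = 5 + v)
(38*√(2 - 20))*j(2) = (38*√(2 - 20))*(5 + 2) = (38*√(-18))*7 = (38*(3*I*√2))*7 = (114*I*√2)*7 = 798*I*√2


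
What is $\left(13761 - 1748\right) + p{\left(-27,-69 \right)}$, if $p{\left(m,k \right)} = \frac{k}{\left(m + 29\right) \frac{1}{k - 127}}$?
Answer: $18775$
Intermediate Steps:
$p{\left(m,k \right)} = \frac{k \left(-127 + k\right)}{29 + m}$ ($p{\left(m,k \right)} = \frac{k}{\left(29 + m\right) \frac{1}{-127 + k}} = \frac{k}{\frac{1}{-127 + k} \left(29 + m\right)} = k \frac{-127 + k}{29 + m} = \frac{k \left(-127 + k\right)}{29 + m}$)
$\left(13761 - 1748\right) + p{\left(-27,-69 \right)} = \left(13761 - 1748\right) - \frac{69 \left(-127 - 69\right)}{29 - 27} = 12013 - 69 \cdot \frac{1}{2} \left(-196\right) = 12013 - \frac{69}{2} \left(-196\right) = 12013 + 6762 = 18775$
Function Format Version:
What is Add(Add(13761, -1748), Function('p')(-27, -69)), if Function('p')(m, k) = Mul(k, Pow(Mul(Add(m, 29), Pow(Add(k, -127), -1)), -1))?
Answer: 18775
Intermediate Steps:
Function('p')(m, k) = Mul(k, Pow(Add(29, m), -1), Add(-127, k)) (Function('p')(m, k) = Mul(k, Pow(Mul(Add(29, m), Pow(Add(-127, k), -1)), -1)) = Mul(k, Pow(Mul(Pow(Add(-127, k), -1), Add(29, m)), -1)) = Mul(k, Mul(Pow(Add(29, m), -1), Add(-127, k))) = Mul(k, Pow(Add(29, m), -1), Add(-127, k)))
Add(Add(13761, -1748), Function('p')(-27, -69)) = Add(Add(13761, -1748), Mul(-69, Pow(Add(29, -27), -1), Add(-127, -69))) = Add(12013, Mul(-69, Pow(2, -1), -196)) = Add(12013, Mul(-69, Rational(1, 2), -196)) = Add(12013, 6762) = 18775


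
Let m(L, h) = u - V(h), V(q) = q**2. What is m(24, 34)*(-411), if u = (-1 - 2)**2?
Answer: 471417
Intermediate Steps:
u = 9 (u = (-3)**2 = 9)
m(L, h) = 9 - h**2
m(24, 34)*(-411) = (9 - 1*34**2)*(-411) = (9 - 1*1156)*(-411) = (9 - 1156)*(-411) = -1147*(-411) = 471417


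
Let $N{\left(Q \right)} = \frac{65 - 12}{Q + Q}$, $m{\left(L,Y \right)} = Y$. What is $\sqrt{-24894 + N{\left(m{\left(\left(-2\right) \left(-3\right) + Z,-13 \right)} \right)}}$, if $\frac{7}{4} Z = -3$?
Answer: $\frac{i \sqrt{16829722}}{26} \approx 157.78 i$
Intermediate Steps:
$Z = - \frac{12}{7}$ ($Z = \frac{4}{7} \left(-3\right) = - \frac{12}{7} \approx -1.7143$)
$N{\left(Q \right)} = \frac{53}{2 Q}$
$\sqrt{-24894 + N{\left(m{\left(\left(-2\right) \left(-3\right) + Z,-13 \right)} \right)}} = \sqrt{-24894 + \frac{53}{2 \left(-13\right)}} = \sqrt{-24894 + \frac{53}{2} \left(- \frac{1}{13}\right)} = \sqrt{-24894 - \frac{53}{26}} = \sqrt{- \frac{647297}{26}} = \frac{i \sqrt{16829722}}{26}$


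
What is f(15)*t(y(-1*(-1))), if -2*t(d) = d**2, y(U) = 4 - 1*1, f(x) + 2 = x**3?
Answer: -30357/2 ≈ -15179.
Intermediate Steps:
f(x) = -2 + x**3
y(U) = 3 (y(U) = 4 - 1 = 3)
t(d) = -d**2/2
f(15)*t(y(-1*(-1))) = (-2 + 15**3)*(-1/2*3**2) = (-2 + 3375)*(-1/2*9) = 3373*(-9/2) = -30357/2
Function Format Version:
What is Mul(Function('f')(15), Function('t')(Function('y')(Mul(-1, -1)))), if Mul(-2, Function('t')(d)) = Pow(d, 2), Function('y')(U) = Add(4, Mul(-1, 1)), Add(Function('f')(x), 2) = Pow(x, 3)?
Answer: Rational(-30357, 2) ≈ -15179.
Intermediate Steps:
Function('f')(x) = Add(-2, Pow(x, 3))
Function('y')(U) = 3 (Function('y')(U) = Add(4, -1) = 3)
Function('t')(d) = Mul(Rational(-1, 2), Pow(d, 2))
Mul(Function('f')(15), Function('t')(Function('y')(Mul(-1, -1)))) = Mul(Add(-2, Pow(15, 3)), Mul(Rational(-1, 2), Pow(3, 2))) = Mul(Add(-2, 3375), Mul(Rational(-1, 2), 9)) = Mul(3373, Rational(-9, 2)) = Rational(-30357, 2)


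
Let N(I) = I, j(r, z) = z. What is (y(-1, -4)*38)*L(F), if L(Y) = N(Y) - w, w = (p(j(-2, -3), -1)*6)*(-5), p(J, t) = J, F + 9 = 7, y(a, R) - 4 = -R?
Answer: -27968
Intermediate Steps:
y(a, R) = 4 - R
F = -2 (F = -9 + 7 = -2)
w = 90 (w = -3*6*(-5) = -18*(-5) = 90)
L(Y) = -90 + Y (L(Y) = Y - 1*90 = Y - 90 = -90 + Y)
(y(-1, -4)*38)*L(F) = ((4 - 1*(-4))*38)*(-90 - 2) = ((4 + 4)*38)*(-92) = (8*38)*(-92) = 304*(-92) = -27968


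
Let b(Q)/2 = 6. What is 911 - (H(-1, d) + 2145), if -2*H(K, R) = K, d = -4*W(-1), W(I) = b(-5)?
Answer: -2469/2 ≈ -1234.5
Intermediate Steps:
b(Q) = 12 (b(Q) = 2*6 = 12)
W(I) = 12
d = -48 (d = -4*12 = -48)
H(K, R) = -K/2
911 - (H(-1, d) + 2145) = 911 - (-½*(-1) + 2145) = 911 - (½ + 2145) = 911 - 1*4291/2 = 911 - 4291/2 = -2469/2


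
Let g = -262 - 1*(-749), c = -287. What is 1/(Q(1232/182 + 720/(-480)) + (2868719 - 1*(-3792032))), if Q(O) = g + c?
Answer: 1/6660951 ≈ 1.5013e-7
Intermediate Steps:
g = 487 (g = -262 + 749 = 487)
Q(O) = 200 (Q(O) = 487 - 287 = 200)
1/(Q(1232/182 + 720/(-480)) + (2868719 - 1*(-3792032))) = 1/(200 + (2868719 - 1*(-3792032))) = 1/(200 + (2868719 + 3792032)) = 1/(200 + 6660751) = 1/6660951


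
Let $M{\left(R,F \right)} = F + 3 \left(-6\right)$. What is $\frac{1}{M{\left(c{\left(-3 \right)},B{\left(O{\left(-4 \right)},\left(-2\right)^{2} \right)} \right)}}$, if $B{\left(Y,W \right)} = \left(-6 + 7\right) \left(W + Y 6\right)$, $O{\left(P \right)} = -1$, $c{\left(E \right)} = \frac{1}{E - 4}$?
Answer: $- \frac{1}{20} \approx -0.05$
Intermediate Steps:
$c{\left(E \right)} = \frac{1}{-4 + E}$
$B{\left(Y,W \right)} = W + 6 Y$ ($B{\left(Y,W \right)} = 1 \left(W + 6 Y\right) = W + 6 Y$)
$M{\left(R,F \right)} = -18 + F$ ($M{\left(R,F \right)} = F - 18 = -18 + F$)
$\frac{1}{M{\left(c{\left(-3 \right)},B{\left(O{\left(-4 \right)},\left(-2\right)^{2} \right)} \right)}} = \frac{1}{-18 + \left(\left(-2\right)^{2} + 6 \left(-1\right)\right)} = \frac{1}{-18 + \left(4 - 6\right)} = \frac{1}{-18 - 2} = \frac{1}{-20} = - \frac{1}{20}$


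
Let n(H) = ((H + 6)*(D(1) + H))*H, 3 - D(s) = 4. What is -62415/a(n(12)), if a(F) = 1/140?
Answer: -8738100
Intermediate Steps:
D(s) = -1 (D(s) = 3 - 1*4 = 3 - 4 = -1)
n(H) = H*(-1 + H)*(6 + H) (n(H) = ((H + 6)*(-1 + H))*H = ((6 + H)*(-1 + H))*H = ((-1 + H)*(6 + H))*H = H*(-1 + H)*(6 + H))
a(F) = 1/140
-62415/a(n(12)) = -62415/1/140 = -62415*140 = -8738100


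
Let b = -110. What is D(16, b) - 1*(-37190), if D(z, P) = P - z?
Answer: 37064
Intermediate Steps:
D(16, b) - 1*(-37190) = (-110 - 1*16) - 1*(-37190) = (-110 - 16) + 37190 = -126 + 37190 = 37064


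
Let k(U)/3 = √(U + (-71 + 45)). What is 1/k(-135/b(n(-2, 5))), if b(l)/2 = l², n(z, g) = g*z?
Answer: -2*I*√10670/3201 ≈ -0.06454*I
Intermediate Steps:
b(l) = 2*l²
k(U) = 3*√(-26 + U) (k(U) = 3*√(U + (-71 + 45)) = 3*√(U - 26) = 3*√(-26 + U))
1/k(-135/b(n(-2, 5))) = 1/(3*√(-26 - 135/(2*(5*(-2))²))) = 1/(3*√(-26 - 135/(2*(-10)²))) = 1/(3*√(-26 - 135/(2*100))) = 1/(3*√(-26 - 135/200)) = 1/(3*√(-26 - 135*1/200)) = 1/(3*√(-26 - 27/40)) = 1/(3*√(-1067/40)) = 1/(3*(I*√10670/20)) = 1/(3*I*√10670/20) = -2*I*√10670/3201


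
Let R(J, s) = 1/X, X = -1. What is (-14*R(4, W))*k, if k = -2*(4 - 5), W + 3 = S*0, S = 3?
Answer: 28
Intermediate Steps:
W = -3 (W = -3 + 3*0 = -3 + 0 = -3)
R(J, s) = -1 (R(J, s) = 1/(-1) = -1)
k = 2 (k = -2*(-1) = 2)
(-14*R(4, W))*k = -14*(-1)*2 = 14*2 = 28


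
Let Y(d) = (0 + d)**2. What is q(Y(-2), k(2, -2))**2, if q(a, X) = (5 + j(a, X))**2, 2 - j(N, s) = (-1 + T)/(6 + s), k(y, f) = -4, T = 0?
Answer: 50625/16 ≈ 3164.1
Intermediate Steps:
Y(d) = d**2
j(N, s) = 2 + 1/(6 + s) (j(N, s) = 2 - (-1 + 0)/(6 + s) = 2 - (-1)/(6 + s) = 2 + 1/(6 + s))
q(a, X) = (5 + (13 + 2*X)/(6 + X))**2
q(Y(-2), k(2, -2))**2 = ((43 + 7*(-4))**2/(6 - 4)**2)**2 = ((43 - 28)**2/2**2)**2 = ((1/4)*15**2)**2 = ((1/4)*225)**2 = (225/4)**2 = 50625/16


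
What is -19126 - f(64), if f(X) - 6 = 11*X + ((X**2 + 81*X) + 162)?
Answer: -29278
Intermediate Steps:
f(X) = 168 + X**2 + 92*X (f(X) = 6 + (11*X + ((X**2 + 81*X) + 162)) = 6 + (11*X + (162 + X**2 + 81*X)) = 6 + (162 + X**2 + 92*X) = 168 + X**2 + 92*X)
-19126 - f(64) = -19126 - (168 + 64**2 + 92*64) = -19126 - (168 + 4096 + 5888) = -19126 - 1*10152 = -19126 - 10152 = -29278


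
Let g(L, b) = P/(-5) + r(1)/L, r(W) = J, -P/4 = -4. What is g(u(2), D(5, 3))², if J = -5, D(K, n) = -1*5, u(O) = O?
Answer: 3249/100 ≈ 32.490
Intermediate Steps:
D(K, n) = -5
P = 16 (P = -4*(-4) = 16)
r(W) = -5
g(L, b) = -16/5 - 5/L (g(L, b) = 16/(-5) - 5/L = 16*(-⅕) - 5/L = -16/5 - 5/L)
g(u(2), D(5, 3))² = (-16/5 - 5/2)² = (-57/10)² = 3249/100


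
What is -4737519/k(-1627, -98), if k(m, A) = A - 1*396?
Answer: 4737519/494 ≈ 9590.1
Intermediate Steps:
k(m, A) = -396 + A (k(m, A) = A - 396 = -396 + A)
-4737519/k(-1627, -98) = -4737519/(-396 - 98) = -4737519/(-494) = -4737519*(-1/494) = 4737519/494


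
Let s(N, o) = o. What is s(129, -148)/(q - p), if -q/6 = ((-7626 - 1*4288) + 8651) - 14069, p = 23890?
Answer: -74/40051 ≈ -0.0018476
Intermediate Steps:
q = 103992 (q = -6*(((-7626 - 1*4288) + 8651) - 14069) = -6*(((-7626 - 4288) + 8651) - 14069) = -6*((-11914 + 8651) - 14069) = -6*(-3263 - 14069) = -6*(-17332) = 103992)
s(129, -148)/(q - p) = -148/(103992 - 1*23890) = -148/(103992 - 23890) = -148/80102 = -148*1/80102 = -74/40051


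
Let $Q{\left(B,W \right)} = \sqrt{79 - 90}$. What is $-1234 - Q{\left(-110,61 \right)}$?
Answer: $-1234 - i \sqrt{11} \approx -1234.0 - 3.3166 i$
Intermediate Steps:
$Q{\left(B,W \right)} = i \sqrt{11}$ ($Q{\left(B,W \right)} = \sqrt{-11} = i \sqrt{11}$)
$-1234 - Q{\left(-110,61 \right)} = -1234 - i \sqrt{11}$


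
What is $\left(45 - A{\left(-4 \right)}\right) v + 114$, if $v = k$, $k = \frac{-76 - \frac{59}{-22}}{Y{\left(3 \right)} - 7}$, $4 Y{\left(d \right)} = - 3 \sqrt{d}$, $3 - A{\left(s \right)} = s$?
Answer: $\frac{4381742}{8327} - \frac{367764 \sqrt{3}}{8327} \approx 449.71$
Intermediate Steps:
$A{\left(s \right)} = 3 - s$
$Y{\left(d \right)} = - \frac{3 \sqrt{d}}{4}$ ($Y{\left(d \right)} = \frac{\left(-3\right) \sqrt{d}}{4} = - \frac{3 \sqrt{d}}{4}$)
$k = - \frac{1613}{22 \left(-7 - \frac{3 \sqrt{3}}{4}\right)}$ ($k = \frac{-76 - \frac{59}{-22}}{- \frac{3 \sqrt{3}}{4} - 7} = \frac{-76 - - \frac{59}{22}}{-7 - \frac{3 \sqrt{3}}{4}} = \frac{-76 + \frac{59}{22}}{-7 - \frac{3 \sqrt{3}}{4}} = - \frac{1613}{22 \left(-7 - \frac{3 \sqrt{3}}{4}\right)} \approx 8.8345$)
$v = \frac{90328}{8327} - \frac{9678 \sqrt{3}}{8327} \approx 8.8345$
$\left(45 - A{\left(-4 \right)}\right) v + 114 = \left(45 - \left(3 - -4\right)\right) \left(\frac{90328}{8327} - \frac{9678 \sqrt{3}}{8327}\right) + 114 = \left(45 - \left(3 + 4\right)\right) \left(\frac{90328}{8327} - \frac{9678 \sqrt{3}}{8327}\right) + 114 = \left(45 - 7\right) \left(\frac{90328}{8327} - \frac{9678 \sqrt{3}}{8327}\right) + 114 = 38 \left(\frac{90328}{8327} - \frac{9678 \sqrt{3}}{8327}\right) + 114 = \left(\frac{3432464}{8327} - \frac{367764 \sqrt{3}}{8327}\right) + 114 = \frac{4381742}{8327} - \frac{367764 \sqrt{3}}{8327}$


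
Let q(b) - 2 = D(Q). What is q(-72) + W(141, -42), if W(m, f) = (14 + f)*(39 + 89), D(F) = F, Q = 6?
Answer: -3576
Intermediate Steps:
W(m, f) = 1792 + 128*f (W(m, f) = (14 + f)*128 = 1792 + 128*f)
q(b) = 8 (q(b) = 2 + 6 = 8)
q(-72) + W(141, -42) = 8 + (1792 + 128*(-42)) = 8 + (1792 - 5376) = 8 - 3584 = -3576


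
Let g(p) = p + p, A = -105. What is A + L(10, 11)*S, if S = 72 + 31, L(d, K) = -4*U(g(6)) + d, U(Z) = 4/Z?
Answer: 2363/3 ≈ 787.67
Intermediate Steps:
g(p) = 2*p
L(d, K) = -4/3 + d (L(d, K) = -16/(2*6) + d = -16/12 + d = -4*1/3 + d = -4/3 + d)
S = 103
A + L(10, 11)*S = -105 + (-4/3 + 10)*103 = -105 + (26/3)*103 = -105 + 2678/3 = 2363/3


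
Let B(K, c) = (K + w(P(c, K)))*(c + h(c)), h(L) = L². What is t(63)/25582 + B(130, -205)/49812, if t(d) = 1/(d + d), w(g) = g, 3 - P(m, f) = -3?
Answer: 218247205553/1911435876 ≈ 114.18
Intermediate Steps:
P(m, f) = 6 (P(m, f) = 3 - 1*(-3) = 3 + 3 = 6)
t(d) = 1/(2*d)
B(K, c) = (6 + K)*(c + c²) (B(K, c) = (K + 6)*(c + c²) = (6 + K)*(c + c²))
t(63)/25582 + B(130, -205)/49812 = ((½)/63)/25582 - 205*(6 + 130 + 6*(-205) + 130*(-205))/49812 = ((½)*(1/63))*(1/25582) - 205*(6 + 130 - 1230 - 26650)*(1/49812) = (1/126)*(1/25582) - 205*(-27744)*(1/49812) = 1/3223332 + 5687520*(1/49812) = 1/3223332 + 473960/4151 = 218247205553/1911435876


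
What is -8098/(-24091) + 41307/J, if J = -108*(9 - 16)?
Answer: 47678525/867276 ≈ 54.975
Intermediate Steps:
J = 756 (J = -108*(-7) = 756)
-8098/(-24091) + 41307/J = -8098/(-24091) + 41307/756 = -8098*(-1/24091) + 41307*(1/756) = 8098/24091 + 1967/36 = 47678525/867276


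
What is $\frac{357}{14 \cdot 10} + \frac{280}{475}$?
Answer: $\frac{1193}{380} \approx 3.1395$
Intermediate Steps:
$\frac{357}{14 \cdot 10} + \frac{280}{475} = \frac{357}{140} + 280 \cdot \frac{1}{475} = 357 \cdot \frac{1}{140} + \frac{56}{95} = \frac{51}{20} + \frac{56}{95} = \frac{1193}{380}$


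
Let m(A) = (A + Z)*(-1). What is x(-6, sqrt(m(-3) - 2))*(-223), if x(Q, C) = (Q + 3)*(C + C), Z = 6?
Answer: 1338*I*sqrt(5) ≈ 2991.9*I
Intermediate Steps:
m(A) = -6 - A (m(A) = (A + 6)*(-1) = (6 + A)*(-1) = -6 - A)
x(Q, C) = 2*C*(3 + Q) (x(Q, C) = (3 + Q)*(2*C) = 2*C*(3 + Q))
x(-6, sqrt(m(-3) - 2))*(-223) = (2*sqrt((-6 - 1*(-3)) - 2)*(3 - 6))*(-223) = (2*sqrt((-6 + 3) - 2)*(-3))*(-223) = (2*sqrt(-3 - 2)*(-3))*(-223) = (2*sqrt(-5)*(-3))*(-223) = (2*(I*sqrt(5))*(-3))*(-223) = -6*I*sqrt(5)*(-223) = 1338*I*sqrt(5)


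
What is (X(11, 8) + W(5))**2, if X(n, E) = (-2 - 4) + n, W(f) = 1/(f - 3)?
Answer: 121/4 ≈ 30.250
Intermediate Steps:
W(f) = 1/(-3 + f)
X(n, E) = -6 + n
(X(11, 8) + W(5))**2 = ((-6 + 11) + 1/(-3 + 5))**2 = (5 + 1/2)**2 = (11/2)**2 = 121/4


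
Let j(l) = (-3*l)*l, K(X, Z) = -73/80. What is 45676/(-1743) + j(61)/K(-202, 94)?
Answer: 1553234372/127239 ≈ 12207.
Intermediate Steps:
K(X, Z) = -73/80 (K(X, Z) = -73*1/80 = -73/80)
j(l) = -3*l²
45676/(-1743) + j(61)/K(-202, 94) = 45676/(-1743) + (-3*61²)/(-73/80) = 45676*(-1/1743) - 3*3721*(-80/73) = -45676/1743 - 11163*(-80/73) = -45676/1743 + 893040/73 = 1553234372/127239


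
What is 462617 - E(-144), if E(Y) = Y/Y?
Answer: 462616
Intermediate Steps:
E(Y) = 1
462617 - E(-144) = 462617 - 1*1 = 462617 - 1 = 462616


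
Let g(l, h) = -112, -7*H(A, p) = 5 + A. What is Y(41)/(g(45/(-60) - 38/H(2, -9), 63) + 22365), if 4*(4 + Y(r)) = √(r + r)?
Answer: -4/22253 + √82/89012 ≈ -7.8019e-5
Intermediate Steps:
H(A, p) = -5/7 - A/7 (H(A, p) = -(5 + A)/7 = -5/7 - A/7)
Y(r) = -4 + √2*√r/4 (Y(r) = -4 + √(r + r)/4 = -4 + √(2*r)/4 = -4 + (√2*√r)/4 = -4 + √2*√r/4)
Y(41)/(g(45/(-60) - 38/H(2, -9), 63) + 22365) = (-4 + √2*√41/4)/(-112 + 22365) = (-4 + √82/4)/22253 = (-4 + √82/4)*(1/22253) = -4/22253 + √82/89012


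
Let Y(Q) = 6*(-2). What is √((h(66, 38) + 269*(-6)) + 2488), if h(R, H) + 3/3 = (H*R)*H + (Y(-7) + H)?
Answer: √96203 ≈ 310.17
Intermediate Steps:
Y(Q) = -12
h(R, H) = -13 + H + R*H² (h(R, H) = -1 + ((H*R)*H + (-12 + H)) = -1 + (R*H² + (-12 + H)) = -1 + (-12 + H + R*H²) = -13 + H + R*H²)
√((h(66, 38) + 269*(-6)) + 2488) = √(((-13 + 38 + 66*38²) + 269*(-6)) + 2488) = √(((-13 + 38 + 66*1444) - 1614) + 2488) = √(((-13 + 38 + 95304) - 1614) + 2488) = √((95329 - 1614) + 2488) = √(93715 + 2488) = √96203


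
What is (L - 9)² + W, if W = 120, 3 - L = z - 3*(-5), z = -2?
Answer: 481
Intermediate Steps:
L = -10 (L = 3 - (-2 - 3*(-5)) = 3 - (-2 + 15) = 3 - 1*13 = 3 - 13 = -10)
(L - 9)² + W = (-10 - 9)² + 120 = (-19)² + 120 = 361 + 120 = 481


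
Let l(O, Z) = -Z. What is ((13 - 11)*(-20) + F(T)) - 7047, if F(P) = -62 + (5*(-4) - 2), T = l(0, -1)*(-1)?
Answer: -7171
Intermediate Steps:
T = -1 (T = -1*(-1)*(-1) = 1*(-1) = -1)
F(P) = -84 (F(P) = -62 + (-20 - 2) = -62 - 22 = -84)
((13 - 11)*(-20) + F(T)) - 7047 = ((13 - 11)*(-20) - 84) - 7047 = (2*(-20) - 84) - 7047 = (-40 - 84) - 7047 = -124 - 7047 = -7171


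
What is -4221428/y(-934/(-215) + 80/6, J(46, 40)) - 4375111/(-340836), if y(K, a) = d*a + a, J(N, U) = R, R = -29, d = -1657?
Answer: -51196012631/682012836 ≈ -75.066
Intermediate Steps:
J(N, U) = -29
y(K, a) = -1656*a (y(K, a) = -1657*a + a = -1656*a)
-4221428/y(-934/(-215) + 80/6, J(46, 40)) - 4375111/(-340836) = -4221428/((-1656*(-29))) - 4375111/(-340836) = -4221428/48024 - 4375111*(-1/340836) = -4221428*1/48024 + 4375111/340836 = -1055357/12006 + 4375111/340836 = -51196012631/682012836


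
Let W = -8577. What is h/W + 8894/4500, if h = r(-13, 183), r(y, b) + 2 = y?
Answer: 4241741/2144250 ≈ 1.9782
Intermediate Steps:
r(y, b) = -2 + y
h = -15 (h = -2 - 13 = -15)
h/W + 8894/4500 = -15/(-8577) + 8894/4500 = -15*(-1/8577) + 8894*(1/4500) = 5/2859 + 4447/2250 = 4241741/2144250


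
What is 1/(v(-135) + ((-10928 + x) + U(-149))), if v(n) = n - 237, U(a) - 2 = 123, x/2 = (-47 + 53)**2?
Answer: -1/11103 ≈ -9.0066e-5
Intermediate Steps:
x = 72 (x = 2*(-47 + 53)**2 = 2*6**2 = 2*36 = 72)
U(a) = 125 (U(a) = 2 + 123 = 125)
v(n) = -237 + n
1/(v(-135) + ((-10928 + x) + U(-149))) = 1/((-237 - 135) + ((-10928 + 72) + 125)) = 1/(-372 + (-10856 + 125)) = 1/(-372 - 10731) = 1/(-11103) = -1/11103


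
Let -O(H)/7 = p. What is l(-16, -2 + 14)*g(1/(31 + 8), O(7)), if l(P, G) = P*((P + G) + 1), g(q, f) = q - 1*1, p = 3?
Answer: -608/13 ≈ -46.769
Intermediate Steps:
O(H) = -21 (O(H) = -7*3 = -21)
g(q, f) = -1 + q (g(q, f) = q - 1 = -1 + q)
l(P, G) = P*(1 + G + P) (l(P, G) = P*((G + P) + 1) = P*(1 + G + P))
l(-16, -2 + 14)*g(1/(31 + 8), O(7)) = (-16*(1 + (-2 + 14) - 16))*(-1 + 1/(31 + 8)) = (-16*(1 + 12 - 16))*(-1 + 1/39) = (-16*(-3))*(-1 + 1/39) = 48*(-38/39) = -608/13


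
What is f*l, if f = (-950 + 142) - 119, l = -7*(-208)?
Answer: -1349712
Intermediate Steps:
l = 1456
f = -927 (f = -808 - 119 = -927)
f*l = -927*1456 = -1349712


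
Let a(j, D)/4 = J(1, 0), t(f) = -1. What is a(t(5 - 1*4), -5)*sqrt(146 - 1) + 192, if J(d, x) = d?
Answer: 192 + 4*sqrt(145) ≈ 240.17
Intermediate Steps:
a(j, D) = 4 (a(j, D) = 4*1 = 4)
a(t(5 - 1*4), -5)*sqrt(146 - 1) + 192 = 4*sqrt(146 - 1) + 192 = 4*sqrt(145) + 192 = 192 + 4*sqrt(145)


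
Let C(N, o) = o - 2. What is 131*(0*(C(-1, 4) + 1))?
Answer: 0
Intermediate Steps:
C(N, o) = -2 + o
131*(0*(C(-1, 4) + 1)) = 131*(0*((-2 + 4) + 1)) = 131*(0*(2 + 1)) = 131*(0*3) = 131*0 = 0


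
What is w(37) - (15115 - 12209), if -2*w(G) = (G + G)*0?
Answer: -2906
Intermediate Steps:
w(G) = 0 (w(G) = -(G + G)*0/2 = -2*G*0/2 = -1/2*0 = 0)
w(37) - (15115 - 12209) = 0 - (15115 - 12209) = 0 - 1*2906 = 0 - 2906 = -2906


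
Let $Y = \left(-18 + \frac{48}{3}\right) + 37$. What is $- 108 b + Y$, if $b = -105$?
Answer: $11375$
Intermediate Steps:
$Y = 35$ ($Y = \left(-18 + 48 \cdot \frac{1}{3}\right) + 37 = \left(-18 + 16\right) + 37 = -2 + 37 = 35$)
$- 108 b + Y = \left(-108\right) \left(-105\right) + 35 = 11340 + 35 = 11375$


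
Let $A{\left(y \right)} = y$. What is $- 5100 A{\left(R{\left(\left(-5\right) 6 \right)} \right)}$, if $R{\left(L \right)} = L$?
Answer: $153000$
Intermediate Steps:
$- 5100 A{\left(R{\left(\left(-5\right) 6 \right)} \right)} = - 5100 \left(\left(-5\right) 6\right) = \left(-5100\right) \left(-30\right) = 153000$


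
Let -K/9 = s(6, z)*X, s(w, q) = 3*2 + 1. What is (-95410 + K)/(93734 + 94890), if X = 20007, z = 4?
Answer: -1355851/188624 ≈ -7.1881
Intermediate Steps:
s(w, q) = 7 (s(w, q) = 6 + 1 = 7)
K = -1260441 (K = -63*20007 = -9*140049 = -1260441)
(-95410 + K)/(93734 + 94890) = (-95410 - 1260441)/(93734 + 94890) = -1355851/188624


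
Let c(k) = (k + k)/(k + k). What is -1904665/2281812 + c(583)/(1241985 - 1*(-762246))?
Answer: -1272462118601/1524426115524 ≈ -0.83472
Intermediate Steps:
c(k) = 1 (c(k) = (2*k)/((2*k)) = (2*k)*(1/(2*k)) = 1)
-1904665/2281812 + c(583)/(1241985 - 1*(-762246)) = -1904665/2281812 + 1/(1241985 - 1*(-762246)) = -1904665*1/2281812 + 1/(1241985 + 762246) = -1904665/2281812 + 1/2004231 = -1272462118601/1524426115524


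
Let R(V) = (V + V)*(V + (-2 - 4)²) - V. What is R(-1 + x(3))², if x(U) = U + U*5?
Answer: 3186225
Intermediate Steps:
x(U) = 6*U (x(U) = U + 5*U = 6*U)
R(V) = -V + 2*V*(36 + V) (R(V) = (2*V)*(V + (-6)²) - V = (2*V)*(V + 36) - V = (2*V)*(36 + V) - V = 2*V*(36 + V) - V = -V + 2*V*(36 + V))
R(-1 + x(3))² = ((-1 + 6*3)*(71 + 2*(-1 + 6*3)))² = ((-1 + 18)*(71 + 2*(-1 + 18)))² = (17*(71 + 2*17))² = (17*(71 + 34))² = (17*105)² = 1785² = 3186225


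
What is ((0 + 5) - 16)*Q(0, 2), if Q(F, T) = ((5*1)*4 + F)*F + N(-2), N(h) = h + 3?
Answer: -11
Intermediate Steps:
N(h) = 3 + h
Q(F, T) = 1 + F*(20 + F) (Q(F, T) = ((5*1)*4 + F)*F + (3 - 2) = (5*4 + F)*F + 1 = (20 + F)*F + 1 = F*(20 + F) + 1 = 1 + F*(20 + F))
((0 + 5) - 16)*Q(0, 2) = ((0 + 5) - 16)*(1 + 0² + 20*0) = (5 - 16)*(1 + 0 + 0) = -11*1 = -11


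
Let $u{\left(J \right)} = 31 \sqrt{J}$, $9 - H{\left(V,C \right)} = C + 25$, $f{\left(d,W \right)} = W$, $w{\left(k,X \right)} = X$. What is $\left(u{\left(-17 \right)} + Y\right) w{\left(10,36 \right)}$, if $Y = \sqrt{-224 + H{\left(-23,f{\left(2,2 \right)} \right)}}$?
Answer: $i \left(396 \sqrt{2} + 1116 \sqrt{17}\right) \approx 5161.4 i$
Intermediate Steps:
$H{\left(V,C \right)} = -16 - C$ ($H{\left(V,C \right)} = 9 - \left(C + 25\right) = 9 - \left(25 + C\right) = -16 - C$)
$Y = 11 i \sqrt{2}$ ($Y = \sqrt{-224 - 18} = \sqrt{-242} = 11 i \sqrt{2} \approx 15.556 i$)
$\left(u{\left(-17 \right)} + Y\right) w{\left(10,36 \right)} = \left(31 \sqrt{-17} + 11 i \sqrt{2}\right) 36 = \left(31 i \sqrt{17} + 11 i \sqrt{2}\right) 36 = \left(11 i \sqrt{2} + 31 i \sqrt{17}\right) 36 = 396 i \sqrt{2} + 1116 i \sqrt{17}$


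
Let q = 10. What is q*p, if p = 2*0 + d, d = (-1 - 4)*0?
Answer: 0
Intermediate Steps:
d = 0 (d = -5*0 = 0)
p = 0 (p = 2*0 + 0 = 0 + 0 = 0)
q*p = 10*0 = 0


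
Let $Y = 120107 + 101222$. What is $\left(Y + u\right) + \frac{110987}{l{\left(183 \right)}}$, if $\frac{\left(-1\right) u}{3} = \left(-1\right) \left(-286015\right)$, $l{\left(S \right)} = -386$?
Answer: $- \frac{245883363}{386} \approx -6.37 \cdot 10^{5}$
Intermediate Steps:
$u = -858045$ ($u = - 3 \left(\left(-1\right) \left(-286015\right)\right) = \left(-3\right) 286015 = -858045$)
$Y = 221329$
$\left(Y + u\right) + \frac{110987}{l{\left(183 \right)}} = \left(221329 - 858045\right) + \frac{110987}{-386} = -636716 + 110987 \left(- \frac{1}{386}\right) = -636716 - \frac{110987}{386} = - \frac{245883363}{386}$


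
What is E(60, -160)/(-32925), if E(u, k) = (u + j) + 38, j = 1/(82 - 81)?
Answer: -33/10975 ≈ -0.0030068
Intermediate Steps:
j = 1 (j = 1/1 = 1)
E(u, k) = 39 + u (E(u, k) = (u + 1) + 38 = (1 + u) + 38 = 39 + u)
E(60, -160)/(-32925) = (39 + 60)/(-32925) = 99*(-1/32925) = -33/10975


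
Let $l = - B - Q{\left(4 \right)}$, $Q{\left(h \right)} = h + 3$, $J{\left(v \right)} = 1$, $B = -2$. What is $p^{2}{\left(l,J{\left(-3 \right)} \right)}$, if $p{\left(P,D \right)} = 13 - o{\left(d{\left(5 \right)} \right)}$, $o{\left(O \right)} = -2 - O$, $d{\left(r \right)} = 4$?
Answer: $361$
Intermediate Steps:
$Q{\left(h \right)} = 3 + h$
$l = -5$ ($l = \left(-1\right) \left(-2\right) - \left(3 + 4\right) = 2 - 7 = -5$)
$p{\left(P,D \right)} = 19$ ($p{\left(P,D \right)} = 13 - \left(-2 - 4\right) = 13 - -6 = 13 + 6 = 19$)
$p^{2}{\left(l,J{\left(-3 \right)} \right)} = 19^{2} = 361$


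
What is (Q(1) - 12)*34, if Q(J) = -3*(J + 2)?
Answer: -714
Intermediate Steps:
Q(J) = -6 - 3*J (Q(J) = -3*(2 + J) = -6 - 3*J)
(Q(1) - 12)*34 = ((-6 - 3*1) - 12)*34 = ((-6 - 3) - 12)*34 = (-9 - 12)*34 = -21*34 = -714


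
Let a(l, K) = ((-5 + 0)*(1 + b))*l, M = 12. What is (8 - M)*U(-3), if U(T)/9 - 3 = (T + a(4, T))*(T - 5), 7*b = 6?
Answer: -81684/7 ≈ -11669.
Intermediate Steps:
b = 6/7 (b = (⅐)*6 = 6/7 ≈ 0.85714)
a(l, K) = -65*l/7 (a(l, K) = ((-5 + 0)*(1 + 6/7))*l = (-5*13/7)*l = -65*l/7)
U(T) = 27 + 9*(-5 + T)*(-260/7 + T) (U(T) = 27 + 9*((T - 65/7*4)*(T - 5)) = 27 + 9*((T - 260/7)*(-5 + T)) = 27 + 9*((-260/7 + T)*(-5 + T)) = 27 + 9*((-5 + T)*(-260/7 + T)) = 27 + 9*(-5 + T)*(-260/7 + T))
(8 - M)*U(-3) = (8 - 1*12)*(11889/7 + 9*(-3)² - 2655/7*(-3)) = (8 - 12)*(11889/7 + 9*9 + 7965/7) = -4*(11889/7 + 81 + 7965/7) = -4*20421/7 = -81684/7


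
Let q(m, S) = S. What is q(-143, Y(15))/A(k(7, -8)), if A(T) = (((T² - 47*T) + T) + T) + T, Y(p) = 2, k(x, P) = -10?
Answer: 1/270 ≈ 0.0037037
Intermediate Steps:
A(T) = T² - 44*T (A(T) = ((T² - 46*T) + T) + T = (T² - 45*T) + T = T² - 44*T)
q(-143, Y(15))/A(k(7, -8)) = 2/((-10*(-44 - 10))) = 2/((-10*(-54))) = 2/540 = 2*(1/540) = 1/270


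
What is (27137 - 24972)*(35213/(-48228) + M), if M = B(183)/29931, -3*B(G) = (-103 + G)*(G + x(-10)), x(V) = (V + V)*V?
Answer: -3348235161595/1443512268 ≈ -2319.5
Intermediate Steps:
x(V) = 2*V**2 (x(V) = (2*V)*V = 2*V**2)
B(G) = -(-103 + G)*(200 + G)/3 (B(G) = -(-103 + G)*(G + 2*(-10)**2)/3 = -(-103 + G)*(G + 2*100)/3 = -(-103 + G)*(G + 200)/3 = -(-103 + G)*(200 + G)/3)
M = -30640/89793 (M = (20600/3 - 97/3*183 - 1/3*183**2)/29931 = (20600/3 - 5917 - 1/3*33489)*(1/29931) = (20600/3 - 5917 - 11163)*(1/29931) = -30640/3*1/29931 = -30640/89793 ≈ -0.34123)
(27137 - 24972)*(35213/(-48228) + M) = (27137 - 24972)*(35213/(-48228) - 30640/89793) = 2165*(35213*(-1/48228) - 30640/89793) = 2165*(-35213/48228 - 30640/89793) = 2165*(-1546528943/1443512268) = -3348235161595/1443512268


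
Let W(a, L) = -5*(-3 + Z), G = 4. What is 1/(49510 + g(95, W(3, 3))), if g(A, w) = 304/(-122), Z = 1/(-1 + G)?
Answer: 61/3019958 ≈ 2.0199e-5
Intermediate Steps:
Z = ⅓ (Z = 1/(-1 + 4) = 1/3 = ⅓ ≈ 0.33333)
W(a, L) = 40/3 (W(a, L) = -5*(-3 + ⅓) = -5*(-8/3) = 40/3)
g(A, w) = -152/61 (g(A, w) = 304*(-1/122) = -152/61)
1/(49510 + g(95, W(3, 3))) = 1/(49510 - 152/61) = 1/(3019958/61) = 61/3019958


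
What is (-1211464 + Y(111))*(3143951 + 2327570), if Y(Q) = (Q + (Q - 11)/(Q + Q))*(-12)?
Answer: -245527129264692/37 ≈ -6.6359e+12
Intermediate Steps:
Y(Q) = -12*Q - 6*(-11 + Q)/Q (Y(Q) = (Q + (-11 + Q)/((2*Q)))*(-12) = (Q + (-11 + Q)*(1/(2*Q)))*(-12) = (Q + (-11 + Q)/(2*Q))*(-12) = -12*Q - 6*(-11 + Q)/Q)
(-1211464 + Y(111))*(3143951 + 2327570) = (-1211464 + (-6 - 12*111 + 66/111))*(3143951 + 2327570) = (-1211464 + (-6 - 1332 + 66*(1/111)))*5471521 = (-1211464 + (-6 - 1332 + 22/37))*5471521 = (-1211464 - 49484/37)*5471521 = -44873652/37*5471521 = -245527129264692/37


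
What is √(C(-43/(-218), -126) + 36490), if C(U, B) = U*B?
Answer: √433242409/109 ≈ 190.96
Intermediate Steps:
C(U, B) = B*U
√(C(-43/(-218), -126) + 36490) = √(-(-5418)/(-218) + 36490) = √(-(-5418)*(-1)/218 + 36490) = √(-126*43/218 + 36490) = √(-2709/109 + 36490) = √(3974701/109) = √433242409/109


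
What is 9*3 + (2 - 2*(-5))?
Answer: 39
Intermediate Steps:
9*3 + (2 - 2*(-5)) = 27 + (2 + 10) = 27 + 12 = 39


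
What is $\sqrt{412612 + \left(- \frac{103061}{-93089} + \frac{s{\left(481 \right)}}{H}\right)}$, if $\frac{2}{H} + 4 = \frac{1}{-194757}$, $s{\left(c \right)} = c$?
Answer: $\frac{\sqrt{541217910171730188549473970}}{36259468746} \approx 641.6$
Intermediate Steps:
$H = - \frac{389514}{779029}$ ($H = \frac{2}{-4 + \frac{1}{-194757}} = \frac{2}{-4 - \frac{1}{194757}} = \frac{2}{- \frac{779029}{194757}} = 2 \left(- \frac{194757}{779029}\right) = - \frac{389514}{779029} \approx -0.5$)
$\sqrt{412612 + \left(- \frac{103061}{-93089} + \frac{s{\left(481 \right)}}{H}\right)} = \sqrt{412612 + \left(- \frac{103061}{-93089} + \frac{481}{- \frac{389514}{779029}}\right)} = \sqrt{412612 + \left(\left(-103061\right) \left(- \frac{1}{93089}\right) + 481 \left(- \frac{779029}{389514}\right)\right)} = \sqrt{412612 + \left(\frac{103061}{93089} - \frac{374712949}{389514}\right)} = \sqrt{412612 - \frac{34841510007107}{36259468746}} = \sqrt{\frac{14926250408217445}{36259468746}} = \frac{\sqrt{541217910171730188549473970}}{36259468746}$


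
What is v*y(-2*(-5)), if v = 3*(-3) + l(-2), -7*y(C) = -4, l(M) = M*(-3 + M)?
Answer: 4/7 ≈ 0.57143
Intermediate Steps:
y(C) = 4/7 (y(C) = -⅐*(-4) = 4/7)
v = 1 (v = 3*(-3) - 2*(-3 - 2) = -9 - 2*(-5) = -9 + 10 = 1)
v*y(-2*(-5)) = 1*(4/7) = 4/7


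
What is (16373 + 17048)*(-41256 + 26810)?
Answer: -482799766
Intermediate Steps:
(16373 + 17048)*(-41256 + 26810) = 33421*(-14446) = -482799766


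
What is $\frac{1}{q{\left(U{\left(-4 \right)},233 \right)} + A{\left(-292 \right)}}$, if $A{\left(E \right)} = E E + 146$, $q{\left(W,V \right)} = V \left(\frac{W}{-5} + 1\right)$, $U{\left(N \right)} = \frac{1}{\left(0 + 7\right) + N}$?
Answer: $\frac{15}{1284412} \approx 1.1678 \cdot 10^{-5}$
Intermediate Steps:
$U{\left(N \right)} = \frac{1}{7 + N}$
$q{\left(W,V \right)} = V \left(1 - \frac{W}{5}\right)$ ($q{\left(W,V \right)} = V \left(W \left(- \frac{1}{5}\right) + 1\right) = V \left(- \frac{W}{5} + 1\right) = V \left(1 - \frac{W}{5}\right)$)
$A{\left(E \right)} = 146 + E^{2}$ ($A{\left(E \right)} = E^{2} + 146 = 146 + E^{2}$)
$\frac{1}{q{\left(U{\left(-4 \right)},233 \right)} + A{\left(-292 \right)}} = \frac{1}{\frac{1}{5} \cdot 233 \left(5 - \frac{1}{7 - 4}\right) + \left(146 + \left(-292\right)^{2}\right)} = \frac{1}{\frac{1}{5} \cdot 233 \left(5 - \frac{1}{3}\right) + \left(146 + 85264\right)} = \frac{1}{\frac{1}{5} \cdot 233 \left(5 - \frac{1}{3}\right) + 85410} = \frac{1}{\frac{1}{5} \cdot 233 \cdot \frac{14}{3} + 85410} = \frac{1}{\frac{3262}{15} + 85410} = \frac{1}{\frac{1284412}{15}} = \frac{15}{1284412}$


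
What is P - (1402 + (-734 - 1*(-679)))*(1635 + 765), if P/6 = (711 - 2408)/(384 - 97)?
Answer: -927823782/287 ≈ -3.2328e+6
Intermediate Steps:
P = -10182/287 (P = 6*((711 - 2408)/(384 - 97)) = 6*(-1697/287) = -10182/287 ≈ -35.477)
P - (1402 + (-734 - 1*(-679)))*(1635 + 765) = -10182/287 - (1402 + (-734 - 1*(-679)))*(1635 + 765) = -10182/287 - (1402 + (-734 + 679))*2400 = -10182/287 - (1402 - 55)*2400 = -10182/287 - 1347*2400 = -10182/287 - 1*3232800 = -10182/287 - 3232800 = -927823782/287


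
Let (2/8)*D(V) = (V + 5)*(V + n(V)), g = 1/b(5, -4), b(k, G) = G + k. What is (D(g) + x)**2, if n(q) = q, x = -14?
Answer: 1156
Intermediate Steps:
g = 1 (g = 1/(-4 + 5) = 1/1 = 1)
D(V) = 8*V*(5 + V) (D(V) = 4*((V + 5)*(V + V)) = 4*((5 + V)*(2*V)) = 4*(2*V*(5 + V)) = 8*V*(5 + V))
(D(g) + x)**2 = (8*1*(5 + 1) - 14)**2 = (8*1*6 - 14)**2 = (48 - 14)**2 = 34**2 = 1156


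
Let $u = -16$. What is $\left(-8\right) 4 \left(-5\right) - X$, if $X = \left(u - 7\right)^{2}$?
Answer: $-369$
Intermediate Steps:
$X = 529$ ($X = \left(-16 - 7\right)^{2} = \left(-23\right)^{2} = 529$)
$\left(-8\right) 4 \left(-5\right) - X = \left(-8\right) 4 \left(-5\right) - 529 = \left(-32\right) \left(-5\right) - 529 = 160 - 529 = -369$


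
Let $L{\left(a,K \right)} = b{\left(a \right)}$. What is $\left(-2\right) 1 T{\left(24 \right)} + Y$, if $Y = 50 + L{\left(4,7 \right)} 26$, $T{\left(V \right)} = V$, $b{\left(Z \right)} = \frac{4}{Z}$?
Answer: $28$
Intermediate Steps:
$L{\left(a,K \right)} = \frac{4}{a}$
$Y = 76$ ($Y = 50 + \frac{4}{4} \cdot 26 = 50 + 4 \cdot \frac{1}{4} \cdot 26 = 50 + 1 \cdot 26 = 50 + 26 = 76$)
$\left(-2\right) 1 T{\left(24 \right)} + Y = \left(-2\right) 1 \cdot 24 + 76 = \left(-2\right) 24 + 76 = -48 + 76 = 28$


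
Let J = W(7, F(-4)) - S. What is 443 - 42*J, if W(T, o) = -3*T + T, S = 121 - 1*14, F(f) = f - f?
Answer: 5525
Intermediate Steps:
F(f) = 0
S = 107 (S = 121 - 14 = 107)
W(T, o) = -2*T
J = -121 (J = -2*7 - 1*107 = -14 - 107 = -121)
443 - 42*J = 443 - 42*(-121) = 443 + 5082 = 5525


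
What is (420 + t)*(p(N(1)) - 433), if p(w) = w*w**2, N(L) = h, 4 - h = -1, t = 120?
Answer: -166320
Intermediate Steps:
h = 5 (h = 4 - 1*(-1) = 4 + 1 = 5)
N(L) = 5
p(w) = w**3
(420 + t)*(p(N(1)) - 433) = (420 + 120)*(5**3 - 433) = 540*(125 - 433) = 540*(-308) = -166320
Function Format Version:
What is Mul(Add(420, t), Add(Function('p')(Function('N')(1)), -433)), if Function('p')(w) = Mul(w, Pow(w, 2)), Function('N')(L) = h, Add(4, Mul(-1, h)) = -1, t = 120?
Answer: -166320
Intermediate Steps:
h = 5 (h = Add(4, Mul(-1, -1)) = Add(4, 1) = 5)
Function('N')(L) = 5
Function('p')(w) = Pow(w, 3)
Mul(Add(420, t), Add(Function('p')(Function('N')(1)), -433)) = Mul(Add(420, 120), Add(Pow(5, 3), -433)) = Mul(540, Add(125, -433)) = Mul(540, -308) = -166320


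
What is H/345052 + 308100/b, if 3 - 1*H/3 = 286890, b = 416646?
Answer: -532237219/303300708 ≈ -1.7548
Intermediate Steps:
H = -860661 (H = 9 - 3*286890 = 9 - 860670 = -860661)
H/345052 + 308100/b = -860661/345052 + 308100/416646 = -860661*1/345052 + 308100*(1/416646) = -860661/345052 + 650/879 = -532237219/303300708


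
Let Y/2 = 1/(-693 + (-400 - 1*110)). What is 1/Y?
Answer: -1203/2 ≈ -601.50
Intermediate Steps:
Y = -2/1203 (Y = 2/(-693 + (-400 - 1*110)) = 2/(-693 + (-400 - 110)) = 2/(-693 - 510) = 2/(-1203) = 2*(-1/1203) = -2/1203 ≈ -0.0016625)
1/Y = 1/(-2/1203) = -1203/2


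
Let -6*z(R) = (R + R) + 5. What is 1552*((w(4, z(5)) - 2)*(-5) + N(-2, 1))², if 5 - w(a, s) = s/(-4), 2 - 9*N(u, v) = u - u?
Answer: 68280337/324 ≈ 2.1074e+5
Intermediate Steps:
N(u, v) = 2/9 (N(u, v) = 2/9 - (u - u)/9 = 2/9 - ⅑*0 = 2/9 + 0 = 2/9)
z(R) = -⅚ - R/3 (z(R) = -((R + R) + 5)/6 = -(2*R + 5)/6 = -(5 + 2*R)/6 = -⅚ - R/3)
w(a, s) = 5 + s/4 (w(a, s) = 5 - s/(-4) = 5 - s*(-1)/4 = 5 - (-1)*s/4 = 5 + s/4)
1552*((w(4, z(5)) - 2)*(-5) + N(-2, 1))² = 1552*(((5 + (-⅚ - ⅓*5)/4) - 2)*(-5) + 2/9)² = 1552*(((5 + (-⅚ - 5/3)/4) - 2)*(-5) + 2/9)² = 1552*(((5 + (¼)*(-5/2)) - 2)*(-5) + 2/9)² = 1552*(((5 - 5/8) - 2)*(-5) + 2/9)² = 1552*((35/8 - 2)*(-5) + 2/9)² = 1552*((19/8)*(-5) + 2/9)² = 1552*(-95/8 + 2/9)² = 1552*(-839/72)² = 1552*(703921/5184) = 68280337/324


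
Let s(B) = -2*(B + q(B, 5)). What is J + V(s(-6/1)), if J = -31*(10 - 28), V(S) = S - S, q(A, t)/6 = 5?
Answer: 558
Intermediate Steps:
q(A, t) = 30 (q(A, t) = 6*5 = 30)
s(B) = -60 - 2*B (s(B) = -2*(B + 30) = -2*(30 + B) = -60 - 2*B)
V(S) = 0
J = 558 (J = -31*(-18) = 558)
J + V(s(-6/1)) = 558 + 0 = 558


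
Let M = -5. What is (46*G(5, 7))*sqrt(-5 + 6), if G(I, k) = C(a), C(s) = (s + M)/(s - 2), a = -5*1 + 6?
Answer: 184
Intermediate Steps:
a = 1 (a = -5 + 6 = 1)
C(s) = (-5 + s)/(-2 + s) (C(s) = (s - 5)/(s - 2) = (-5 + s)/(-2 + s))
G(I, k) = 4 (G(I, k) = (-5 + 1)/(-2 + 1) = -4/(-1) = -1*(-4) = 4)
(46*G(5, 7))*sqrt(-5 + 6) = (46*4)*sqrt(-5 + 6) = 184*sqrt(1) = 184*1 = 184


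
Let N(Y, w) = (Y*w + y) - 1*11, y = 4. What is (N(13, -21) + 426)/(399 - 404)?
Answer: -146/5 ≈ -29.200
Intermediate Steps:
N(Y, w) = -7 + Y*w (N(Y, w) = (Y*w + 4) - 1*11 = (4 + Y*w) - 11 = -7 + Y*w)
(N(13, -21) + 426)/(399 - 404) = ((-7 + 13*(-21)) + 426)/(399 - 404) = ((-7 - 273) + 426)/(-5) = (-280 + 426)*(-⅕) = 146*(-⅕) = -146/5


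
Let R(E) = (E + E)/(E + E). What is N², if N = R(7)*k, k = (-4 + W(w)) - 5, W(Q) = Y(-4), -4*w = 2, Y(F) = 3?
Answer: 36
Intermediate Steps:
w = -½ (w = -¼*2 = -½ ≈ -0.50000)
W(Q) = 3
R(E) = 1 (R(E) = (2*E)/((2*E)) = (2*E)*(1/(2*E)) = 1)
k = -6 (k = (-4 + 3) - 5 = -1 - 5 = -6)
N = -6 (N = 1*(-6) = -6)
N² = (-6)² = 36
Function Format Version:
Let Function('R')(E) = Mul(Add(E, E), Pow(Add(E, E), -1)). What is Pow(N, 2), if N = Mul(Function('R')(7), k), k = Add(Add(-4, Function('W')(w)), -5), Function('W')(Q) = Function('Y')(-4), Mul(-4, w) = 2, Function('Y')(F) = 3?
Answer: 36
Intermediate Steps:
w = Rational(-1, 2) (w = Mul(Rational(-1, 4), 2) = Rational(-1, 2) ≈ -0.50000)
Function('W')(Q) = 3
Function('R')(E) = 1 (Function('R')(E) = Mul(Mul(2, E), Pow(Mul(2, E), -1)) = Mul(Mul(2, E), Mul(Rational(1, 2), Pow(E, -1))) = 1)
k = -6 (k = Add(Add(-4, 3), -5) = Add(-1, -5) = -6)
N = -6 (N = Mul(1, -6) = -6)
Pow(N, 2) = Pow(-6, 2) = 36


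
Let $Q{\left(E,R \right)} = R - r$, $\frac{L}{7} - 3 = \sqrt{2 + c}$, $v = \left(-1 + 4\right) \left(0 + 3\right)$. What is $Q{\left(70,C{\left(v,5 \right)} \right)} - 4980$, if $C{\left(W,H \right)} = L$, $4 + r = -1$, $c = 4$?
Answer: $-4954 + 7 \sqrt{6} \approx -4936.9$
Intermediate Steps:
$v = 9$ ($v = 3 \cdot 3 = 9$)
$r = -5$ ($r = -4 - 1 = -5$)
$L = 21 + 7 \sqrt{6}$ ($L = 21 + 7 \sqrt{2 + 4} = 21 + 7 \sqrt{6} \approx 38.146$)
$C{\left(W,H \right)} = 21 + 7 \sqrt{6}$
$Q{\left(E,R \right)} = 5 + R$ ($Q{\left(E,R \right)} = R - -5 = R + 5 = 5 + R$)
$Q{\left(70,C{\left(v,5 \right)} \right)} - 4980 = \left(5 + \left(21 + 7 \sqrt{6}\right)\right) - 4980 = \left(26 + 7 \sqrt{6}\right) - 4980 = -4954 + 7 \sqrt{6}$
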